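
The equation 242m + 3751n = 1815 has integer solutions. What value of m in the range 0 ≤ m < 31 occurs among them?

Euclid: 3751 = 15·242 + 121; 242 = 2·121 + 0 → gcd = 121; 1815 = 121·15.
Back-substitution yields 242·(-15) + 3751·(1) = 121, so one solution is m = -15·15 = -225, n = 1·15 = 15.
Solutions in m differ by 3751/121 = 31; the one in [0, 31) is -225 mod 31 = 23.

23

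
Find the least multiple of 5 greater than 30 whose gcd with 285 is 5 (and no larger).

gcd(t, 285) = 5 forces 5 | t; write t = 5s. Then gcd(5s, 5·57) = 5·gcd(s, 57), so need gcd(s, 57) = 1.
5s > 30 gives s ≥ 7. The least s ≥ 7 coprime to 57 is 7, so t = 5·7 = 35.

35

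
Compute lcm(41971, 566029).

41971 = 19 · 47²; 566029 = 19 · 31³
max exponents: 19 · 31³ · 47² = 1250358061

1250358061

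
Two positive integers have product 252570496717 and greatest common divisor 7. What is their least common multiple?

Since gcd(m,n)·lcm(m,n) = mn, lcm = 252570496717/7 = 36081499531.

36081499531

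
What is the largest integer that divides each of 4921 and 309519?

7

Euclid: 309519 = 62·4921 + 4417; 4921 = 1·4417 + 504; 4417 = 8·504 + 385; 504 = 1·385 + 119; 385 = 3·119 + 28; 119 = 4·28 + 7; 28 = 4·7 + 0. Last nonzero remainder: 7.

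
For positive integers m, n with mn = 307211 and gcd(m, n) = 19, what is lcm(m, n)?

16169

gcd·lcm = product, so lcm = 307211/19 = 16169.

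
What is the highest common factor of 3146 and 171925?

13

3146 = 2 · 11² · 13
171925 = 5² · 13 · 23²
Common: 13 = 13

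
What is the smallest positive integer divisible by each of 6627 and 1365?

gcd first: 6627 = 4·1365 + 1167; 1365 = 1·1167 + 198; 1167 = 5·198 + 177; 198 = 1·177 + 21; 177 = 8·21 + 9; 21 = 2·9 + 3; 9 = 3·3 + 0 → gcd = 3
lcm = 6627·1365/gcd = 9045855/3 = 3015285

3015285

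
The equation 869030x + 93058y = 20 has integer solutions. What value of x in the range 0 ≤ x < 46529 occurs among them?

Euclid: 869030 = 9·93058 + 31508; 93058 = 2·31508 + 30042; 31508 = 1·30042 + 1466; 30042 = 20·1466 + 722; 1466 = 2·722 + 22; 722 = 32·22 + 18; 22 = 1·18 + 4; 18 = 4·4 + 2; 4 = 2·2 + 0 → gcd = 2; 20 = 2·10.
Back-substitution yields 869030·(-21138) + 93058·(197399) = 2, so one solution is x = -21138·10 = -211380, y = 197399·10 = 1973990.
Solutions in x differ by 93058/2 = 46529; the one in [0, 46529) is -211380 mod 46529 = 21265.

21265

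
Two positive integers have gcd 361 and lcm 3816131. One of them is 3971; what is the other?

346921

Using pq = gcd(p,q)·lcm(p,q) = 361·3816131 = 1377623291, we get q = 1377623291/3971 = 346921.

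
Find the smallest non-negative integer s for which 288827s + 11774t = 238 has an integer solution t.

Reduce mod 11774: 288827s ≡ 238 (mod 11774). With g = gcd(288827, 11774) = 7 dividing 238, divide through: 41261s ≡ 34 (mod 1682).
Since gcd(41261, 1682) = 1, s ≡ 34·(41261)⁻¹ ≡ 874 (mod 1682). Smallest non-negative: 874.

874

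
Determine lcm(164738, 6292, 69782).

441044151548

lcm(164738, 6292) = 164738·6292/gcd = 1036531496/2 = 518265748
lcm(518265748, 69782) = 518265748·69782/gcd = 36165620426936/82 = 441044151548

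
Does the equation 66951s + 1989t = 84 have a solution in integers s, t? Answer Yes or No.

No

By Bézout, 66951s + 1989t = 84 has integer solutions iff gcd(66951, 1989) | 84.
Euclid: 66951 = 33·1989 + 1314; 1989 = 1·1314 + 675; 1314 = 1·675 + 639; 675 = 1·639 + 36; 639 = 17·36 + 27; 36 = 1·27 + 9; 27 = 3·9 + 0. gcd = 9; 84 mod 9 = 3. No.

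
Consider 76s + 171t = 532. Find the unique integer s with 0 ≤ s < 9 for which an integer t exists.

gcd(76, 171) = 19 (Euclid: 171 = 2·76 + 19; 76 = 4·19 + 0), and 19 | 532.
Extended Euclid: 76·(-2) + 171·(1) = 19. Scale by 28: s₀ = -56.
General solution s = s₀ + 9k; reducing mod 9 gives s = 7 (and t = 0).

7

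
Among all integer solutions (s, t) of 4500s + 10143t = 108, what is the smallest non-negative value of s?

550

gcd(4500, 10143) = 9 (Euclid: 10143 = 2·4500 + 1143; 4500 = 3·1143 + 1071; 1143 = 1·1071 + 72; 1071 = 14·72 + 63; 72 = 1·63 + 9; 63 = 7·9 + 0), and 9 | 108.
Extended Euclid: 4500·(-142) + 10143·(63) = 9. Scale by 12: s₀ = -1704.
General solution s = s₀ + 1127k; reducing mod 1127 gives s = 550 (and t = -244).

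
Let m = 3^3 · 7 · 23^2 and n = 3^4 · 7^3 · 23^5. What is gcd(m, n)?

99981

min exponent per shared prime: 3^3 · 7 · 23^2 = 99981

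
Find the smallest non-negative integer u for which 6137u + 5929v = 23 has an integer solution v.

Reduce mod 5929: 6137u ≡ 23 (mod 5929). With g = gcd(6137, 5929) = 1 dividing 23, divide through: 6137u ≡ 23 (mod 5929).
Since gcd(6137, 5929) = 1, u ≡ 23·(6137)⁻¹ ≡ 2309 (mod 5929). Smallest non-negative: 2309.

2309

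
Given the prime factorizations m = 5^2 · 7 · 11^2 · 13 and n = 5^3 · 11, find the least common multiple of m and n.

max exponent per prime: 5^3 · 7 · 11^2 · 13 = 1376375

1376375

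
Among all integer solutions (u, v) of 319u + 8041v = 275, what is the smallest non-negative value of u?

505

gcd(319, 8041) = 11 (Euclid: 8041 = 25·319 + 66; 319 = 4·66 + 55; 66 = 1·55 + 11; 55 = 5·11 + 0), and 11 | 275.
Extended Euclid: 319·(-126) + 8041·(5) = 11. Scale by 25: u₀ = -3150.
General solution u = u₀ + 731t; reducing mod 731 gives u = 505 (and v = -20).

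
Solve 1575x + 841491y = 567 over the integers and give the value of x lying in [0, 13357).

6946

Euclid: 841491 = 534·1575 + 441; 1575 = 3·441 + 252; 441 = 1·252 + 189; 252 = 1·189 + 63; 189 = 3·63 + 0 → gcd = 63; 567 = 63·9.
Back-substitution yields 1575·(3740) + 841491·(-7) = 63, so one solution is x = 3740·9 = 33660, y = -7·9 = -63.
Solutions in x differ by 841491/63 = 13357; the one in [0, 13357) is 33660 mod 13357 = 6946.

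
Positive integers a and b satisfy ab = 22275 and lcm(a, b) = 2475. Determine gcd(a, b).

gcd·lcm = product, so gcd = 22275/2475 = 9.

9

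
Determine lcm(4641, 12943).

4641 = 3 · 7 · 13 · 17; 12943 = 7 · 43²
max exponents: 3 · 7 · 13 · 17 · 43² = 8581209

8581209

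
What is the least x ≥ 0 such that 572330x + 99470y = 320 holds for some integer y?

7774

Reduce mod 99470: 572330x ≡ 320 (mod 99470). With g = gcd(572330, 99470) = 10 dividing 320, divide through: 57233x ≡ 32 (mod 9947).
Since gcd(57233, 9947) = 1, x ≡ 32·(57233)⁻¹ ≡ 7774 (mod 9947). Smallest non-negative: 7774.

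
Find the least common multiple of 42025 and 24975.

42025 = 5² · 41²; 24975 = 3³ · 5² · 37
max exponents: 3³ · 5² · 37 · 41² = 41982975

41982975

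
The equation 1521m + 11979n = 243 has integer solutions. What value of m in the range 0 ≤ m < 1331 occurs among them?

961

gcd(1521, 11979) = 9 (Euclid: 11979 = 7·1521 + 1332; 1521 = 1·1332 + 189; 1332 = 7·189 + 9; 189 = 21·9 + 0), and 9 | 243.
Extended Euclid: 1521·(-63) + 11979·(8) = 9. Scale by 27: m₀ = -1701.
General solution m = m₀ + 1331t; reducing mod 1331 gives m = 961 (and n = -122).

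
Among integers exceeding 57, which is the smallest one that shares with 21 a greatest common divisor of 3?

60

gcd(t, 21) = 3 forces 3 | t; write t = 3s. Then gcd(3s, 3·7) = 3·gcd(s, 7), so need gcd(s, 7) = 1.
3s > 57 gives s ≥ 20. The least s ≥ 20 coprime to 7 is 20, so t = 3·20 = 60.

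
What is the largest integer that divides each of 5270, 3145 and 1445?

5270 = 2 · 5 · 17 · 31; 3145 = 5 · 17 · 37; 1445 = 5 · 17²
gcd takes min exponent of each prime: 5 · 17 = 85

85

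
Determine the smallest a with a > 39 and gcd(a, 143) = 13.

52

Multiples of 13 above 39: 13·4, 13·5, … . Need the cofactor coprime to 143/13 = 11.
Checking s = 4, 5, … the first with gcd(s, 11) = 1 is s = 4, giving 52.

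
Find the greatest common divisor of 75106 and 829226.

34

75106 = 2 · 17 · 47²
829226 = 2 · 17 · 29³
Common: 2 · 17 = 34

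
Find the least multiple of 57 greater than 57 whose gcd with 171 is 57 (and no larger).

171 = 57·3. Any m with gcd(m, 171) = 57 is a multiple of 57, say 57s, with s coprime to 3.
Need s > 57/57, so s ≥ 2. First s ≥ 2 with gcd(s, 3) = 1 is s = 2. Thus m = 57·2 = 114.

114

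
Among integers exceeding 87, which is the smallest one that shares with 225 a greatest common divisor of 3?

Multiples of 3 above 87: 3·30, 3·31, … . Need the cofactor coprime to 225/3 = 75.
Checking s = 30, 31, … the first with gcd(s, 75) = 1 is s = 31, giving 93.

93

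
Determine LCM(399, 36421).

2075997

gcd first: 36421 = 91·399 + 112; 399 = 3·112 + 63; 112 = 1·63 + 49; 63 = 1·49 + 14; 49 = 3·14 + 7; 14 = 2·7 + 0 → gcd = 7
lcm = 399·36421/gcd = 14531979/7 = 2075997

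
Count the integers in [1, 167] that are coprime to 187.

187 = 11·17. Inclusion–exclusion on these primes:
167 − ⌊167/11⌋ − ⌊167/17⌋ + ⌊167/187⌋ = 143

143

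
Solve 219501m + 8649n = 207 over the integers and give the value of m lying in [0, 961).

gcd(219501, 8649) = 9 (Euclid: 219501 = 25·8649 + 3276; 8649 = 2·3276 + 2097; 3276 = 1·2097 + 1179; 2097 = 1·1179 + 918; 1179 = 1·918 + 261; 918 = 3·261 + 135; 261 = 1·135 + 126; 135 = 1·126 + 9; 126 = 14·9 + 0), and 9 | 207.
Extended Euclid: 219501·(-66) + 8649·(1675) = 9. Scale by 23: m₀ = -1518.
General solution m = m₀ + 961t; reducing mod 961 gives m = 404 (and n = -10253).

404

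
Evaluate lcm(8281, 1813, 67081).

11336689

8281 = 7² · 13²; 1813 = 7² · 37; 67081 = 7² · 37²
lcm takes max exponent of each prime: 7² · 13² · 37² = 11336689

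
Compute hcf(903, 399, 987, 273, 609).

21

903 = 3 · 7 · 43; 399 = 3 · 7 · 19; 987 = 3 · 7 · 47; 273 = 3 · 7 · 13; 609 = 3 · 7 · 29
gcd takes min exponent of each prime: 3 · 7 = 21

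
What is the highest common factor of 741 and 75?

741 = 3 · 13 · 19
75 = 3 · 5²
Common: 3 = 3

3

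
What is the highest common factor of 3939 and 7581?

3

Euclid: 7581 = 1·3939 + 3642; 3939 = 1·3642 + 297; 3642 = 12·297 + 78; 297 = 3·78 + 63; 78 = 1·63 + 15; 63 = 4·15 + 3; 15 = 5·3 + 0. Last nonzero remainder: 3.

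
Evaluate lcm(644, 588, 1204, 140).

644 = 2² · 7 · 23; 588 = 2² · 3 · 7²; 1204 = 2² · 7 · 43; 140 = 2² · 5 · 7
lcm takes max exponent of each prime: 2² · 3 · 5 · 7² · 23 · 43 = 2907660

2907660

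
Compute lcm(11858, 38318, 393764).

18629368604

11858 = 2 · 7² · 11²; 38318 = 2 · 7² · 17 · 23; 393764 = 2² · 7⁴ · 41
lcm takes max exponent of each prime: 2² · 7⁴ · 11² · 17 · 23 · 41 = 18629368604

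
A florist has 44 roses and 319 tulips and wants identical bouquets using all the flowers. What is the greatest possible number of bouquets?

11

Euclid: 319 = 7·44 + 11; 44 = 4·11 + 0. Last nonzero remainder: 11.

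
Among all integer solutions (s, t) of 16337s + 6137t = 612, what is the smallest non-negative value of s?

195

Euclid: 16337 = 2·6137 + 4063; 6137 = 1·4063 + 2074; 4063 = 1·2074 + 1989; 2074 = 1·1989 + 85; 1989 = 23·85 + 34; 85 = 2·34 + 17; 34 = 2·17 + 0 → gcd = 17; 612 = 17·36.
Back-substitution yields 16337·(-145) + 6137·(386) = 17, so one solution is s = -145·36 = -5220, t = 386·36 = 13896.
Solutions in s differ by 6137/17 = 361; the one in [0, 361) is -5220 mod 361 = 195.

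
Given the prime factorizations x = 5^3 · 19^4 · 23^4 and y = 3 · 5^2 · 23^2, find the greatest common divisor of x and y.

13225

min exponent per shared prime: 5^2 · 23^2 = 13225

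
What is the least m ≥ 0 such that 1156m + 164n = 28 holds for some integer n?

24

gcd(1156, 164) = 4 (Euclid: 1156 = 7·164 + 8; 164 = 20·8 + 4; 8 = 2·4 + 0), and 4 | 28.
Extended Euclid: 1156·(-20) + 164·(141) = 4. Scale by 7: m₀ = -140.
General solution m = m₀ + 41t; reducing mod 41 gives m = 24 (and n = -169).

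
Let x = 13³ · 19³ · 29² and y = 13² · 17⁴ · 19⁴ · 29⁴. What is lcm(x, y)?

16913447428109802037

max exponent per prime: 13³ · 17⁴ · 19⁴ · 29⁴ = 16913447428109802037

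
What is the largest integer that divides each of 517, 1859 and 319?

11

517 = 11 · 47; 1859 = 11 · 13²; 319 = 11 · 29
gcd takes min exponent of each prime: 11 = 11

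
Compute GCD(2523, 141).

2523 = 3 · 29²
141 = 3 · 47
Common: 3 = 3

3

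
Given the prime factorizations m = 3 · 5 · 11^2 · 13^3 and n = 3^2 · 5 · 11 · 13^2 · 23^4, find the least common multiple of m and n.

3347644136265

max exponent per prime: 3^2 · 5 · 11^2 · 13^3 · 23^4 = 3347644136265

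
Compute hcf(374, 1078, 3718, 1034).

gcd(374, 1078): 1078 = 2·374 + 330; 374 = 1·330 + 44; 330 = 7·44 + 22; 44 = 2·22 + 0 → 22
gcd(22, 3718): 3718 = 169·22 + 0 → 22
gcd(22, 1034): 1034 = 47·22 + 0 → 22

22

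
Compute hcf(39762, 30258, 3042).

gcd(39762, 30258): 39762 = 1·30258 + 9504; 30258 = 3·9504 + 1746; 9504 = 5·1746 + 774; 1746 = 2·774 + 198; 774 = 3·198 + 180; 198 = 1·180 + 18; 180 = 10·18 + 0 → 18
gcd(18, 3042): 3042 = 169·18 + 0 → 18

18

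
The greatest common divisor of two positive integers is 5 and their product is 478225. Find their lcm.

95645

Since gcd(a,b)·lcm(a,b) = ab, lcm = 478225/5 = 95645.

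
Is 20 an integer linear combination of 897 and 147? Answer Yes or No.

No

gcd(897, 147): 897 = 6·147 + 15; 147 = 9·15 + 12; 15 = 1·12 + 3; 12 = 4·3 + 0 → 3
3 does not divide 20, so a solution does not exist.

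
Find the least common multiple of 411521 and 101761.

gcd first: 411521 = 4·101761 + 4477; 101761 = 22·4477 + 3267; 4477 = 1·3267 + 1210; 3267 = 2·1210 + 847; 1210 = 1·847 + 363; 847 = 2·363 + 121; 363 = 3·121 + 0 → gcd = 121
lcm = 411521·101761/gcd = 41876788481/121 = 346089161

346089161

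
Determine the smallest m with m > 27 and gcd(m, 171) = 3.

gcd(m, 171) = 3 forces 3 | m; write m = 3s. Then gcd(3s, 3·57) = 3·gcd(s, 57), so need gcd(s, 57) = 1.
3s > 27 gives s ≥ 10. The least s ≥ 10 coprime to 57 is 10, so m = 3·10 = 30.

30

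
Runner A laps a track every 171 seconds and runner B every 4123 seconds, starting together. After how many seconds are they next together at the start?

171 = 3² · 19; 4123 = 7 · 19 · 31
max exponents: 3² · 7 · 19 · 31 = 37107

37107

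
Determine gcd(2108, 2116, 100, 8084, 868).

2108 = 2² · 17 · 31; 2116 = 2² · 23²; 100 = 2² · 5²; 8084 = 2² · 43 · 47; 868 = 2² · 7 · 31
gcd takes min exponent of each prime: 2² = 4

4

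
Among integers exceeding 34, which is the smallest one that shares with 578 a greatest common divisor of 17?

Multiples of 17 above 34: 17·3, 17·4, … . Need the cofactor coprime to 578/17 = 34.
Checking s = 3, 4, … the first with gcd(s, 34) = 1 is s = 3, giving 51.

51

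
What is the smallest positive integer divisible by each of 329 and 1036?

48692

329 = 7 · 47; 1036 = 2² · 7 · 37
max exponents: 2² · 7 · 37 · 47 = 48692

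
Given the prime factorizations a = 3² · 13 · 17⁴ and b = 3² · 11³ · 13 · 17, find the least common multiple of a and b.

max exponent per prime: 3² · 11³ · 13 · 17⁴ = 13006474767

13006474767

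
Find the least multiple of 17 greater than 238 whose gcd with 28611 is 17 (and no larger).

272

gcd(a, 28611) = 17 forces 17 | a; write a = 17s. Then gcd(17s, 17·1683) = 17·gcd(s, 1683), so need gcd(s, 1683) = 1.
17s > 238 gives s ≥ 15. The least s ≥ 15 coprime to 1683 is 16, so a = 17·16 = 272.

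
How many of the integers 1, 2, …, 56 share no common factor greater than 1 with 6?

19

6 = 2·3. Inclusion–exclusion on these primes:
56 − ⌊56/2⌋ − ⌊56/3⌋ + ⌊56/6⌋ = 19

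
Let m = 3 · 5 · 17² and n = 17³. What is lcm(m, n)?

max exponent per prime: 3 · 5 · 17³ = 73695

73695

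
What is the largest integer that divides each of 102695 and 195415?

95

102695 = 5 · 19 · 23 · 47
195415 = 5 · 11² · 17 · 19
Common: 5 · 19 = 95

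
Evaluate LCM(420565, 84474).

gcd first: 420565 = 4·84474 + 82669; 84474 = 1·82669 + 1805; 82669 = 45·1805 + 1444; 1805 = 1·1444 + 361; 1444 = 4·361 + 0 → gcd = 361
lcm = 420565·84474/gcd = 35526807810/361 = 98412210

98412210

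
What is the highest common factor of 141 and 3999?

3

Euclid: 3999 = 28·141 + 51; 141 = 2·51 + 39; 51 = 1·39 + 12; 39 = 3·12 + 3; 12 = 4·3 + 0. Last nonzero remainder: 3.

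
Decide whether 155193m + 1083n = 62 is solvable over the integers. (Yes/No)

By Bézout, 155193m + 1083n = 62 has integer solutions iff gcd(155193, 1083) | 62.
Euclid: 155193 = 143·1083 + 324; 1083 = 3·324 + 111; 324 = 2·111 + 102; 111 = 1·102 + 9; 102 = 11·9 + 3; 9 = 3·3 + 0. gcd = 3; 62 mod 3 = 2. No.

No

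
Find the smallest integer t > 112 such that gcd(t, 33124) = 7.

119

gcd(t, 33124) = 7 forces 7 | t; write t = 7s. Then gcd(7s, 7·4732) = 7·gcd(s, 4732), so need gcd(s, 4732) = 1.
7s > 112 gives s ≥ 17. The least s ≥ 17 coprime to 4732 is 17, so t = 7·17 = 119.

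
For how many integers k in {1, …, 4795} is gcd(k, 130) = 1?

1771

Prime factors of 130: 2, 5, 13. Count integers ≤ 4795 divisible by none of them.
By inclusion–exclusion: 4795 − ⌊4795/2⌋ − ⌊4795/5⌋ − ⌊4795/13⌋ + ⌊4795/10⌋ + ⌊4795/26⌋ + ⌊4795/65⌋ − ⌊4795/130⌋ = 1771.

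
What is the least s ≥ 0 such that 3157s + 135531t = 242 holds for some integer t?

8672

Reduce mod 135531: 3157s ≡ 242 (mod 135531). With g = gcd(3157, 135531) = 11 dividing 242, divide through: 287s ≡ 22 (mod 12321).
Since gcd(287, 12321) = 1, s ≡ 22·(287)⁻¹ ≡ 8672 (mod 12321). Smallest non-negative: 8672.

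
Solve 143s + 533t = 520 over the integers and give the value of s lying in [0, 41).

gcd(143, 533) = 13 (Euclid: 533 = 3·143 + 104; 143 = 1·104 + 39; 104 = 2·39 + 26; 39 = 1·26 + 13; 26 = 2·13 + 0), and 13 | 520.
Extended Euclid: 143·(15) + 533·(-4) = 13. Scale by 40: s₀ = 600.
General solution s = s₀ + 41k; reducing mod 41 gives s = 26 (and t = -6).

26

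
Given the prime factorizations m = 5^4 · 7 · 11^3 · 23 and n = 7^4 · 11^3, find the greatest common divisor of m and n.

9317

min exponent per shared prime: 7 · 11^3 = 9317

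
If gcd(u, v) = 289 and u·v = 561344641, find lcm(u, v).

1942369

gcd·lcm = product, so lcm = 561344641/289 = 1942369.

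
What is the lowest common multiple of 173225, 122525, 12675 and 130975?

173225 = 5² · 13² · 41; 122525 = 5² · 13² · 29; 12675 = 3 · 5² · 13²; 130975 = 5² · 13² · 31
lcm takes max exponent of each prime: 3 · 5² · 13² · 29 · 31 · 41 = 467187825

467187825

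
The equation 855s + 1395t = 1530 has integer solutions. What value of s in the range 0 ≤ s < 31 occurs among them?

23

Euclid: 1395 = 1·855 + 540; 855 = 1·540 + 315; 540 = 1·315 + 225; 315 = 1·225 + 90; 225 = 2·90 + 45; 90 = 2·45 + 0 → gcd = 45; 1530 = 45·34.
Back-substitution yields 855·(-13) + 1395·(8) = 45, so one solution is s = -13·34 = -442, t = 8·34 = 272.
Solutions in s differ by 1395/45 = 31; the one in [0, 31) is -442 mod 31 = 23.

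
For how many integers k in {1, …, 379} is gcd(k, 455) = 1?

240

455 = 5·7·13. Inclusion–exclusion on these primes:
379 − ⌊379/5⌋ − ⌊379/7⌋ − ⌊379/13⌋ + ⌊379/35⌋ + ⌊379/65⌋ + ⌊379/91⌋ − ⌊379/455⌋ = 240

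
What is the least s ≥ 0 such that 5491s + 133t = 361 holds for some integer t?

gcd(5491, 133) = 19 (Euclid: 5491 = 41·133 + 38; 133 = 3·38 + 19; 38 = 2·19 + 0), and 19 | 361.
Extended Euclid: 5491·(-3) + 133·(124) = 19. Scale by 19: s₀ = -57.
General solution s = s₀ + 7k; reducing mod 7 gives s = 6 (and t = -245).

6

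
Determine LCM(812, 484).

98252

812 = 2² · 7 · 29; 484 = 2² · 11²
max exponents: 2² · 7 · 11² · 29 = 98252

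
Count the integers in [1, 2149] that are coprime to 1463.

1463 = 7·11·19. Inclusion–exclusion on these primes:
2149 − ⌊2149/7⌋ − ⌊2149/11⌋ − ⌊2149/19⌋ + ⌊2149/77⌋ + ⌊2149/133⌋ + ⌊2149/209⌋ − ⌊2149/1463⌋ = 1586

1586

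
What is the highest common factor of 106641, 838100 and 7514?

gcd(106641, 838100): 838100 = 7·106641 + 91613; 106641 = 1·91613 + 15028; 91613 = 6·15028 + 1445; 15028 = 10·1445 + 578; 1445 = 2·578 + 289; 578 = 2·289 + 0 → 289
gcd(289, 7514): 7514 = 26·289 + 0 → 289

289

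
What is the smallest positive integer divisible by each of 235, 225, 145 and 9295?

570108825

235 = 5 · 47; 225 = 3² · 5²; 145 = 5 · 29; 9295 = 5 · 11 · 13²
lcm takes max exponent of each prime: 3² · 5² · 11 · 13² · 29 · 47 = 570108825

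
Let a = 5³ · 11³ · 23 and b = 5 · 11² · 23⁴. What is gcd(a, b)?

13915

min exponent per shared prime: 5 · 11² · 23 = 13915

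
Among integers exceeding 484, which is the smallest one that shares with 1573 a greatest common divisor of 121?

1573 = 121·13. Any m with gcd(m, 1573) = 121 is a multiple of 121, say 121s, with s coprime to 13.
Need s > 484/121, so s ≥ 5. First s ≥ 5 with gcd(s, 13) = 1 is s = 5. Thus m = 121·5 = 605.

605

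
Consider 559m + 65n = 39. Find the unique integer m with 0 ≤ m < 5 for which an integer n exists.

gcd(559, 65) = 13 (Euclid: 559 = 8·65 + 39; 65 = 1·39 + 26; 39 = 1·26 + 13; 26 = 2·13 + 0), and 13 | 39.
Extended Euclid: 559·(2) + 65·(-17) = 13. Scale by 3: m₀ = 6.
General solution m = m₀ + 5t; reducing mod 5 gives m = 1 (and n = -8).

1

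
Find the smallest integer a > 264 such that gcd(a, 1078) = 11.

275

Multiples of 11 above 264: 11·25, 11·26, … . Need the cofactor coprime to 1078/11 = 98.
Checking s = 25, 26, … the first with gcd(s, 98) = 1 is s = 25, giving 275.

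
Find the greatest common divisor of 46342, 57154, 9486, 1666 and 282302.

gcd(46342, 57154): 57154 = 1·46342 + 10812; 46342 = 4·10812 + 3094; 10812 = 3·3094 + 1530; 3094 = 2·1530 + 34; 1530 = 45·34 + 0 → 34
gcd(34, 9486): 9486 = 279·34 + 0 → 34
gcd(34, 1666): 1666 = 49·34 + 0 → 34
gcd(34, 282302): 282302 = 8303·34 + 0 → 34

34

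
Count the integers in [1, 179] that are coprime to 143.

151

Prime factors of 143: 11, 13. Count integers ≤ 179 divisible by none of them.
By inclusion–exclusion: 179 − ⌊179/11⌋ − ⌊179/13⌋ + ⌊179/143⌋ = 151.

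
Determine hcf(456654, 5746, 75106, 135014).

gcd(456654, 5746): 456654 = 79·5746 + 2720; 5746 = 2·2720 + 306; 2720 = 8·306 + 272; 306 = 1·272 + 34; 272 = 8·34 + 0 → 34
gcd(34, 75106): 75106 = 2209·34 + 0 → 34
gcd(34, 135014): 135014 = 3971·34 + 0 → 34

34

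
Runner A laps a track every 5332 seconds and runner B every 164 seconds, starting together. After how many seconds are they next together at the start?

218612

gcd first: 5332 = 32·164 + 84; 164 = 1·84 + 80; 84 = 1·80 + 4; 80 = 20·4 + 0 → gcd = 4
lcm = 5332·164/gcd = 874448/4 = 218612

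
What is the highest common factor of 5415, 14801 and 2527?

gcd(5415, 14801): 14801 = 2·5415 + 3971; 5415 = 1·3971 + 1444; 3971 = 2·1444 + 1083; 1444 = 1·1083 + 361; 1083 = 3·361 + 0 → 361
gcd(361, 2527): 2527 = 7·361 + 0 → 361

361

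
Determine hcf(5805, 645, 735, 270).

15

gcd(5805, 645): 5805 = 9·645 + 0 → 645
gcd(645, 735): 735 = 1·645 + 90; 645 = 7·90 + 15; 90 = 6·15 + 0 → 15
gcd(15, 270): 270 = 18·15 + 0 → 15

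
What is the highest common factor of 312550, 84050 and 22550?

gcd(312550, 84050): 312550 = 3·84050 + 60400; 84050 = 1·60400 + 23650; 60400 = 2·23650 + 13100; 23650 = 1·13100 + 10550; 13100 = 1·10550 + 2550; 10550 = 4·2550 + 350; 2550 = 7·350 + 100; 350 = 3·100 + 50; 100 = 2·50 + 0 → 50
gcd(50, 22550): 22550 = 451·50 + 0 → 50

50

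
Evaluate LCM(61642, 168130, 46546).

lcm(61642, 168130) = 61642·168130/gcd = 10363869460/34 = 304819690
lcm(304819690, 46546) = 304819690·46546/gcd = 14188137290740/1258 = 11278328530

11278328530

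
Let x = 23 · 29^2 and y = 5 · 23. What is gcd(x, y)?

min exponent per shared prime: 23 = 23

23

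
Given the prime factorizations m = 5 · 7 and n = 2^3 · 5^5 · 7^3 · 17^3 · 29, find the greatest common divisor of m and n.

min exponent per shared prime: 5 · 7 = 35

35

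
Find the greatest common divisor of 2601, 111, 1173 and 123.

3

2601 = 3² · 17²; 111 = 3 · 37; 1173 = 3 · 17 · 23; 123 = 3 · 41
gcd takes min exponent of each prime: 3 = 3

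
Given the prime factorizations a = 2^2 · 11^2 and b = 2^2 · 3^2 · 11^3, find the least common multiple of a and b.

max exponent per prime: 2^2 · 3^2 · 11^3 = 47916

47916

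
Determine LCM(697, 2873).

117793

gcd first: 2873 = 4·697 + 85; 697 = 8·85 + 17; 85 = 5·17 + 0 → gcd = 17
lcm = 697·2873/gcd = 2002481/17 = 117793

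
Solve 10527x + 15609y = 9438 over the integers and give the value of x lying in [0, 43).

gcd(10527, 15609) = 363 (Euclid: 15609 = 1·10527 + 5082; 10527 = 2·5082 + 363; 5082 = 14·363 + 0), and 363 | 9438.
Extended Euclid: 10527·(3) + 15609·(-2) = 363. Scale by 26: x₀ = 78.
General solution x = x₀ + 43t; reducing mod 43 gives x = 35 (and y = -23).

35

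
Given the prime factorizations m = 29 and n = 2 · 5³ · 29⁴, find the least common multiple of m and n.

max exponent per prime: 2 · 5³ · 29⁴ = 176820250

176820250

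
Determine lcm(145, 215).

145 = 5 · 29; 215 = 5 · 43
max exponents: 5 · 29 · 43 = 6235

6235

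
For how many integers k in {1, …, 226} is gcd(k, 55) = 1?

Prime factors of 55: 5, 11. Count integers ≤ 226 divisible by none of them.
By inclusion–exclusion: 226 − ⌊226/5⌋ − ⌊226/11⌋ + ⌊226/55⌋ = 165.

165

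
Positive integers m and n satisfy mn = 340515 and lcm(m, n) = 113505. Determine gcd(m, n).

gcd·lcm = product, so gcd = 340515/113505 = 3.

3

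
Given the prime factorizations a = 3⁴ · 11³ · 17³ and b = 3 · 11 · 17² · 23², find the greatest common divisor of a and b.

9537

min exponent per shared prime: 3 · 11 · 17² = 9537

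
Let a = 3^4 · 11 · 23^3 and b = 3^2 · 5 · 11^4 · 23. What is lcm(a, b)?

max exponent per prime: 3^4 · 5 · 11^4 · 23^3 = 72145504035

72145504035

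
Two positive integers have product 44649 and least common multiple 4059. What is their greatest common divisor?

gcd·lcm = product, so gcd = 44649/4059 = 11.

11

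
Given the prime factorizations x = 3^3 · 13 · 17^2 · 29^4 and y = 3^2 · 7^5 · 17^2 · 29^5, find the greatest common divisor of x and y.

1839637881

min exponent per shared prime: 3^2 · 17^2 · 29^4 = 1839637881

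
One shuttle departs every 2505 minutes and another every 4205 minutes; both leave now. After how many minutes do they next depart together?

2106705

gcd first: 4205 = 1·2505 + 1700; 2505 = 1·1700 + 805; 1700 = 2·805 + 90; 805 = 8·90 + 85; 90 = 1·85 + 5; 85 = 17·5 + 0 → gcd = 5
lcm = 2505·4205/gcd = 10533525/5 = 2106705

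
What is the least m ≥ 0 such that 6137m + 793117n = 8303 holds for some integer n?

Reduce mod 793117: 6137m ≡ 8303 (mod 793117). With g = gcd(6137, 793117) = 361 dividing 8303, divide through: 17m ≡ 23 (mod 2197).
Since gcd(17, 2197) = 1, m ≡ 23·(17)⁻¹ ≡ 906 (mod 2197). Smallest non-negative: 906.

906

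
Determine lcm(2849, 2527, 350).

2849 = 7 · 11 · 37; 2527 = 7 · 19²; 350 = 2 · 5² · 7
lcm takes max exponent of each prime: 2 · 5² · 7 · 11 · 19² · 37 = 51424450

51424450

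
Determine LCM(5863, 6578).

5863 = 11 · 13 · 41; 6578 = 2 · 11 · 13 · 23
max exponents: 2 · 11 · 13 · 23 · 41 = 269698

269698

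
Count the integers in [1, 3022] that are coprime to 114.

954

Prime factors of 114: 2, 3, 19. Count integers ≤ 3022 divisible by none of them.
By inclusion–exclusion: 3022 − ⌊3022/2⌋ − ⌊3022/3⌋ − ⌊3022/19⌋ + ⌊3022/6⌋ + ⌊3022/38⌋ + ⌊3022/57⌋ − ⌊3022/114⌋ = 954.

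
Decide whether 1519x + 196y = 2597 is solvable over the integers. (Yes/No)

Yes

By Bézout, 1519x + 196y = 2597 has integer solutions iff gcd(1519, 196) | 2597.
Euclid: 1519 = 7·196 + 147; 196 = 1·147 + 49; 147 = 3·49 + 0. gcd = 49; 2597 mod 49 = 0. Yes.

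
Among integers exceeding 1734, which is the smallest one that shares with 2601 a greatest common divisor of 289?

Multiples of 289 above 1734: 289·7, 289·8, … . Need the cofactor coprime to 2601/289 = 9.
Checking s = 7, 8, … the first with gcd(s, 9) = 1 is s = 7, giving 2023.

2023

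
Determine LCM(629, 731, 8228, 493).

379631692

629 = 17 · 37; 731 = 17 · 43; 8228 = 2² · 11² · 17; 493 = 17 · 29
lcm takes max exponent of each prime: 2² · 11² · 17 · 29 · 37 · 43 = 379631692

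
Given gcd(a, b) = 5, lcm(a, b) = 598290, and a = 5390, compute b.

Using ab = gcd(a,b)·lcm(a,b) = 5·598290 = 2991450, we get b = 2991450/5390 = 555.

555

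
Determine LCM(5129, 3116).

15981964

5129 = 23 · 223; 3116 = 2² · 19 · 41
max exponents: 2² · 19 · 23 · 41 · 223 = 15981964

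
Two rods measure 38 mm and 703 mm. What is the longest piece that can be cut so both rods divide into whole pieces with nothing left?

Euclid: 703 = 18·38 + 19; 38 = 2·19 + 0. Last nonzero remainder: 19.

19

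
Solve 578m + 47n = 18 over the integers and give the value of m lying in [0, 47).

8

Euclid: 578 = 12·47 + 14; 47 = 3·14 + 5; 14 = 2·5 + 4; 5 = 1·4 + 1; 4 = 4·1 + 0 → gcd = 1; 18 = 1·18.
Back-substitution yields 578·(-10) + 47·(123) = 1, so one solution is m = -10·18 = -180, n = 123·18 = 2214.
Solutions in m differ by 47/1 = 47; the one in [0, 47) is -180 mod 47 = 8.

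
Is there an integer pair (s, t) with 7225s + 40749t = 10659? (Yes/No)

gcd(7225, 40749): 40749 = 5·7225 + 4624; 7225 = 1·4624 + 2601; 4624 = 1·2601 + 2023; 2601 = 1·2023 + 578; 2023 = 3·578 + 289; 578 = 2·289 + 0 → 289
289 does not divide 10659, so a solution does not exist.

No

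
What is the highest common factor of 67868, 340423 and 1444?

gcd(67868, 340423): 340423 = 5·67868 + 1083; 67868 = 62·1083 + 722; 1083 = 1·722 + 361; 722 = 2·361 + 0 → 361
gcd(361, 1444): 1444 = 4·361 + 0 → 361

361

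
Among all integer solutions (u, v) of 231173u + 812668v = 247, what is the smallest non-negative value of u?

37411

gcd(231173, 812668) = 19 (Euclid: 812668 = 3·231173 + 119149; 231173 = 1·119149 + 112024; 119149 = 1·112024 + 7125; 112024 = 15·7125 + 5149; 7125 = 1·5149 + 1976; 5149 = 2·1976 + 1197; 1976 = 1·1197 + 779; 1197 = 1·779 + 418; 779 = 1·418 + 361; 418 = 1·361 + 57; 361 = 6·57 + 19; 57 = 3·19 + 0), and 19 | 247.
Extended Euclid: 231173·(-13573) + 812668·(3861) = 19. Scale by 13: u₀ = -176449.
General solution u = u₀ + 42772t; reducing mod 42772 gives u = 37411 (and v = -10642).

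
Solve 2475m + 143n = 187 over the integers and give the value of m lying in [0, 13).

1

Reduce mod 143: 2475m ≡ 187 (mod 143). With g = gcd(2475, 143) = 11 dividing 187, divide through: 225m ≡ 17 (mod 13).
Since gcd(225, 13) = 1, m ≡ 17·(225)⁻¹ ≡ 1 (mod 13). Smallest non-negative: 1.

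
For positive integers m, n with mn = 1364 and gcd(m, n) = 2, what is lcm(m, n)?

682

gcd·lcm = product, so lcm = 1364/2 = 682.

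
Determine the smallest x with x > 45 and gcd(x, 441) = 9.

gcd(x, 441) = 9 forces 9 | x; write x = 9s. Then gcd(9s, 9·49) = 9·gcd(s, 49), so need gcd(s, 49) = 1.
9s > 45 gives s ≥ 6. The least s ≥ 6 coprime to 49 is 6, so x = 9·6 = 54.

54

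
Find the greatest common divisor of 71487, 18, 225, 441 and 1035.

71487 = 3² · 13² · 47; 18 = 2 · 3²; 225 = 3² · 5²; 441 = 3² · 7²; 1035 = 3² · 5 · 23
gcd takes min exponent of each prime: 3² = 9

9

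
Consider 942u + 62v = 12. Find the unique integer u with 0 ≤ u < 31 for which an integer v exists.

Euclid: 942 = 15·62 + 12; 62 = 5·12 + 2; 12 = 6·2 + 0 → gcd = 2; 12 = 2·6.
Back-substitution yields 942·(-5) + 62·(76) = 2, so one solution is u = -5·6 = -30, v = 76·6 = 456.
Solutions in u differ by 62/2 = 31; the one in [0, 31) is -30 mod 31 = 1.

1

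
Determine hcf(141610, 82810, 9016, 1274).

98

gcd(141610, 82810): 141610 = 1·82810 + 58800; 82810 = 1·58800 + 24010; 58800 = 2·24010 + 10780; 24010 = 2·10780 + 2450; 10780 = 4·2450 + 980; 2450 = 2·980 + 490; 980 = 2·490 + 0 → 490
gcd(490, 9016): 9016 = 18·490 + 196; 490 = 2·196 + 98; 196 = 2·98 + 0 → 98
gcd(98, 1274): 1274 = 13·98 + 0 → 98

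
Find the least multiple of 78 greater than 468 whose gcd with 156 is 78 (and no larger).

546

gcd(x, 156) = 78 forces 78 | x; write x = 78s. Then gcd(78s, 78·2) = 78·gcd(s, 2), so need gcd(s, 2) = 1.
78s > 468 gives s ≥ 7. The least s ≥ 7 coprime to 2 is 7, so x = 78·7 = 546.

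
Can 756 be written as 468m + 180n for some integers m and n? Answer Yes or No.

Yes

By Bézout, 468m + 180n = 756 has integer solutions iff gcd(468, 180) | 756.
Euclid: 468 = 2·180 + 108; 180 = 1·108 + 72; 108 = 1·72 + 36; 72 = 2·36 + 0. gcd = 36; 756 mod 36 = 0. Yes.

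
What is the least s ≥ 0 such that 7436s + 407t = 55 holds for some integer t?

19

gcd(7436, 407) = 11 (Euclid: 7436 = 18·407 + 110; 407 = 3·110 + 77; 110 = 1·77 + 33; 77 = 2·33 + 11; 33 = 3·11 + 0), and 11 | 55.
Extended Euclid: 7436·(-11) + 407·(201) = 11. Scale by 5: s₀ = -55.
General solution s = s₀ + 37k; reducing mod 37 gives s = 19 (and t = -347).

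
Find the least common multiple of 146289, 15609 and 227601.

lcm(146289, 15609) = 146289·15609/gcd = 2283425001/363 = 6290427
lcm(6290427, 227601) = 6290427·227601/gcd = 1431707475627/363 = 3944097729

3944097729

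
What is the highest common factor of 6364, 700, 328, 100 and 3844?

4

gcd(6364, 700): 6364 = 9·700 + 64; 700 = 10·64 + 60; 64 = 1·60 + 4; 60 = 15·4 + 0 → 4
gcd(4, 328): 328 = 82·4 + 0 → 4
gcd(4, 100): 100 = 25·4 + 0 → 4
gcd(4, 3844): 3844 = 961·4 + 0 → 4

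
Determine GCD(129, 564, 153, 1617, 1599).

3

129 = 3 · 43; 564 = 2² · 3 · 47; 153 = 3² · 17; 1617 = 3 · 7² · 11; 1599 = 3 · 13 · 41
gcd takes min exponent of each prime: 3 = 3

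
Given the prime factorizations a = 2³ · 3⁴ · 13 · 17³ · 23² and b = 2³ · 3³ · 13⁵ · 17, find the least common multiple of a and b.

max exponent per prime: 2³ · 3⁴ · 13⁵ · 17³ · 23² = 625308314785128

625308314785128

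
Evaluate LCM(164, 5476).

gcd first: 5476 = 33·164 + 64; 164 = 2·64 + 36; 64 = 1·36 + 28; 36 = 1·28 + 8; 28 = 3·8 + 4; 8 = 2·4 + 0 → gcd = 4
lcm = 164·5476/gcd = 898064/4 = 224516

224516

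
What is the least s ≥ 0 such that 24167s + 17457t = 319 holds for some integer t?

gcd(24167, 17457) = 11 (Euclid: 24167 = 1·17457 + 6710; 17457 = 2·6710 + 4037; 6710 = 1·4037 + 2673; 4037 = 1·2673 + 1364; 2673 = 1·1364 + 1309; 1364 = 1·1309 + 55; 1309 = 23·55 + 44; 55 = 1·44 + 11; 44 = 4·11 + 0), and 11 | 319.
Extended Euclid: 24167·(-320) + 17457·(443) = 11. Scale by 29: s₀ = -9280.
General solution s = s₀ + 1587k; reducing mod 1587 gives s = 242 (and t = -335).

242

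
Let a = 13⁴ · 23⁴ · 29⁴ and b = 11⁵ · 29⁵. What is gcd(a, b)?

min exponent per shared prime: 29⁴ = 707281

707281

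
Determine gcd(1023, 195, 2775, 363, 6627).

3

gcd(1023, 195): 1023 = 5·195 + 48; 195 = 4·48 + 3; 48 = 16·3 + 0 → 3
gcd(3, 2775): 2775 = 925·3 + 0 → 3
gcd(3, 363): 363 = 121·3 + 0 → 3
gcd(3, 6627): 6627 = 2209·3 + 0 → 3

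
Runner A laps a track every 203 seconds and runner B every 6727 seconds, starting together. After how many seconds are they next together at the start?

gcd first: 6727 = 33·203 + 28; 203 = 7·28 + 7; 28 = 4·7 + 0 → gcd = 7
lcm = 203·6727/gcd = 1365581/7 = 195083

195083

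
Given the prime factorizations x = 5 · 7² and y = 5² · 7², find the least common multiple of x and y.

1225

max exponent per prime: 5² · 7² = 1225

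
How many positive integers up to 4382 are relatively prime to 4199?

4199 = 13·17·19. Inclusion–exclusion on these primes:
4382 − ⌊4382/13⌋ − ⌊4382/17⌋ − ⌊4382/19⌋ + ⌊4382/221⌋ + ⌊4382/247⌋ + ⌊4382/323⌋ − ⌊4382/4199⌋ = 3606

3606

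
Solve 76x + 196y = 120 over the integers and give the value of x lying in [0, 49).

48

gcd(76, 196) = 4 (Euclid: 196 = 2·76 + 44; 76 = 1·44 + 32; 44 = 1·32 + 12; 32 = 2·12 + 8; 12 = 1·8 + 4; 8 = 2·4 + 0), and 4 | 120.
Extended Euclid: 76·(-18) + 196·(7) = 4. Scale by 30: x₀ = -540.
General solution x = x₀ + 49t; reducing mod 49 gives x = 48 (and y = -18).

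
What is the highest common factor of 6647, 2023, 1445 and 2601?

6647 = 17² · 23; 2023 = 7 · 17²; 1445 = 5 · 17²; 2601 = 3² · 17²
gcd takes min exponent of each prime: 17² = 289

289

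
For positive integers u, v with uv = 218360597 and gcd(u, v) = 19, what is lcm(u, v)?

Since gcd(u,v)·lcm(u,v) = uv, lcm = 218360597/19 = 11492663.

11492663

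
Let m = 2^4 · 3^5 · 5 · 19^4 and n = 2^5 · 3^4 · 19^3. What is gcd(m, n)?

min exponent per shared prime: 2^4 · 3^4 · 19^3 = 8889264

8889264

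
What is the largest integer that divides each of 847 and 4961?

121

847 = 7 · 11²
4961 = 11² · 41
Common: 11² = 121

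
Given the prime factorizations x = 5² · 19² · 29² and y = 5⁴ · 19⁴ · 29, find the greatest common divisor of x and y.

min exponent per shared prime: 5² · 19² · 29 = 261725

261725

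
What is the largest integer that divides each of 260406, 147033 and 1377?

153

gcd(260406, 147033): 260406 = 1·147033 + 113373; 147033 = 1·113373 + 33660; 113373 = 3·33660 + 12393; 33660 = 2·12393 + 8874; 12393 = 1·8874 + 3519; 8874 = 2·3519 + 1836; 3519 = 1·1836 + 1683; 1836 = 1·1683 + 153; 1683 = 11·153 + 0 → 153
gcd(153, 1377): 1377 = 9·153 + 0 → 153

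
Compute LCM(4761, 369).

4761 = 3² · 23²; 369 = 3² · 41
max exponents: 3² · 23² · 41 = 195201

195201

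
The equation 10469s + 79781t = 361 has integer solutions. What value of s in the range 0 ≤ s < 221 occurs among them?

gcd(10469, 79781) = 361 (Euclid: 79781 = 7·10469 + 6498; 10469 = 1·6498 + 3971; 6498 = 1·3971 + 2527; 3971 = 1·2527 + 1444; 2527 = 1·1444 + 1083; 1444 = 1·1083 + 361; 1083 = 3·361 + 0), and 361 | 361.
Extended Euclid: 10469·(61) + 79781·(-8) = 361. Scale by 1: s₀ = 61.
General solution s = s₀ + 221k; reducing mod 221 gives s = 61 (and t = -8).

61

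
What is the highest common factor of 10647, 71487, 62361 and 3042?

1521

gcd(10647, 71487): 71487 = 6·10647 + 7605; 10647 = 1·7605 + 3042; 7605 = 2·3042 + 1521; 3042 = 2·1521 + 0 → 1521
gcd(1521, 62361): 62361 = 41·1521 + 0 → 1521
gcd(1521, 3042): 3042 = 2·1521 + 0 → 1521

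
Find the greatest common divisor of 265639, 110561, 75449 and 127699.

gcd(265639, 110561): 265639 = 2·110561 + 44517; 110561 = 2·44517 + 21527; 44517 = 2·21527 + 1463; 21527 = 14·1463 + 1045; 1463 = 1·1045 + 418; 1045 = 2·418 + 209; 418 = 2·209 + 0 → 209
gcd(209, 75449): 75449 = 361·209 + 0 → 209
gcd(209, 127699): 127699 = 611·209 + 0 → 209

209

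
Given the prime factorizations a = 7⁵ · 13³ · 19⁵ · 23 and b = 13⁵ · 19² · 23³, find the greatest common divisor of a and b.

min exponent per shared prime: 13³ · 19² · 23 = 18241691

18241691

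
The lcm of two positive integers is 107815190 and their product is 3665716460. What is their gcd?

gcd·lcm = product, so gcd = 3665716460/107815190 = 34.

34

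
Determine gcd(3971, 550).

Euclid: 3971 = 7·550 + 121; 550 = 4·121 + 66; 121 = 1·66 + 55; 66 = 1·55 + 11; 55 = 5·11 + 0. Last nonzero remainder: 11.

11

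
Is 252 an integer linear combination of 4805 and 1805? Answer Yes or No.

By Bézout, 4805p − 1805q = 252 has integer solutions iff gcd(4805, 1805) | 252.
Euclid: 4805 = 2·1805 + 1195; 1805 = 1·1195 + 610; 1195 = 1·610 + 585; 610 = 1·585 + 25; 585 = 23·25 + 10; 25 = 2·10 + 5; 10 = 2·5 + 0. gcd = 5; 252 mod 5 = 2. No.

No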